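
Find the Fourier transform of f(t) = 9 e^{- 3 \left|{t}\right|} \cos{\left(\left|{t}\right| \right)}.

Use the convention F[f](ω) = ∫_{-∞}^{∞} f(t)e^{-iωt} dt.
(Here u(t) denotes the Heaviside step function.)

F(ω) = \frac{54 \left(\omega^{2} + 10\right)}{\omega^{4} + 16 \omega^{2} + 100}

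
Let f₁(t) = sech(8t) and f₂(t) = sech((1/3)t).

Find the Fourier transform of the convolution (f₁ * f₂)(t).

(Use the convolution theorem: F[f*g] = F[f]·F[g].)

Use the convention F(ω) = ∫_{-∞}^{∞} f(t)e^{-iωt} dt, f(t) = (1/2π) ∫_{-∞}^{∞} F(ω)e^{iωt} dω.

F[f₁*f₂](ω) = \frac{3 \pi^{2}}{8 \cosh{\left(\frac{\pi \omega}{16} \right)} \cosh{\left(\frac{3 \pi \omega}{2} \right)}}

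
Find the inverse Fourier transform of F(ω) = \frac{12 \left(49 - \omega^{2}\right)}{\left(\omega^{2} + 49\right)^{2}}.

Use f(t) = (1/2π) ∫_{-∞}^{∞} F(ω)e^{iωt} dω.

f(t) = 6 e^{- 7 \left|{t}\right|} \left|{t}\right|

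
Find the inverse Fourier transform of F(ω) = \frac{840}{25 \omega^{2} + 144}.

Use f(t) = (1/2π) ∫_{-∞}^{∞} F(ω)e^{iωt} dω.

f(t) = 7 e^{- \frac{12 \left|{t}\right|}{5}}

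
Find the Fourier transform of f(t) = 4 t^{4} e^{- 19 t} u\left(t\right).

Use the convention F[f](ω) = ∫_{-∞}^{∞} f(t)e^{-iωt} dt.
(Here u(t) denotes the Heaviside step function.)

F(ω) = \frac{96}{\left(i \omega + 19\right)^{5}}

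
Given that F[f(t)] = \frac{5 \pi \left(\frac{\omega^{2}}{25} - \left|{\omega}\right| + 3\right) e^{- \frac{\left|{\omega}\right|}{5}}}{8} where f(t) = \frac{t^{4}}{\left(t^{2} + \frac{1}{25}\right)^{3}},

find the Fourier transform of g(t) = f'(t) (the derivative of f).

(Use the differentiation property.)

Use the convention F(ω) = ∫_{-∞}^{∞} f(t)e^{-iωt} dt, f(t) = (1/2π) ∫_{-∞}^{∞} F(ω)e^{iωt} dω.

F[g](ω) = \frac{i \pi \omega \left(\omega^{2} - 25 \left|{\omega}\right| + 75\right) e^{- \frac{\left|{\omega}\right|}{5}}}{40}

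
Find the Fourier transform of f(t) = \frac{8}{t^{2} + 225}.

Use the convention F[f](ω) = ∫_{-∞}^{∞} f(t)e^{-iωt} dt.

F(ω) = \frac{8 \pi e^{- 15 \left|{\omega}\right|}}{15}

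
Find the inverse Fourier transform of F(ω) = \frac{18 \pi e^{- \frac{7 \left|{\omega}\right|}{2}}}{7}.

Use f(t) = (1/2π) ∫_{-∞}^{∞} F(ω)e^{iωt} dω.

f(t) = \frac{9}{t^{2} + \frac{49}{4}}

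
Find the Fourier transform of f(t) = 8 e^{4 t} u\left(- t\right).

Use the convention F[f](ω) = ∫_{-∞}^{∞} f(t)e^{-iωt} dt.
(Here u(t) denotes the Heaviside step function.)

F(ω) = - \frac{8}{i \omega - 4}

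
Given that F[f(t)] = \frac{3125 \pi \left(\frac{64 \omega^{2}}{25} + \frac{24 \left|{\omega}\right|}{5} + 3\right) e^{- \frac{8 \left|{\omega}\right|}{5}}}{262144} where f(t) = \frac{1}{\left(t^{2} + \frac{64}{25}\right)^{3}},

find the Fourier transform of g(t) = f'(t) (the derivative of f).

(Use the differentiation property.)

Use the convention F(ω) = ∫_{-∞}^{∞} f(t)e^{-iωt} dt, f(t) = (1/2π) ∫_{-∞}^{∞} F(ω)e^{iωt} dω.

F[g](ω) = \frac{125 i \pi \omega \left(64 \omega^{2} + 120 \left|{\omega}\right| + 75\right) e^{- \frac{8 \left|{\omega}\right|}{5}}}{262144}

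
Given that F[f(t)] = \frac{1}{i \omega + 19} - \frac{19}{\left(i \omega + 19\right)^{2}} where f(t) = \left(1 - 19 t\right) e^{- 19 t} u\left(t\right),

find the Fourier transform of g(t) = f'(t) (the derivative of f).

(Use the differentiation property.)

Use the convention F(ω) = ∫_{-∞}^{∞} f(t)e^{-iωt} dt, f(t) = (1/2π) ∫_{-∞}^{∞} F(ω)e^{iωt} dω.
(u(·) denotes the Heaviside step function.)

F[g](ω) = \frac{\omega^{2}}{\omega^{2} - 38 i \omega - 361}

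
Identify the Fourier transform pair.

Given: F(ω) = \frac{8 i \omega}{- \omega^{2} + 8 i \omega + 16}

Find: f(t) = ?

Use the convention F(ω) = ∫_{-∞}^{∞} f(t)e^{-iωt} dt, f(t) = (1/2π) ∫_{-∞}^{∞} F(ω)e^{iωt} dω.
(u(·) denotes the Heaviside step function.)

f(t) = 8 \left(1 - 4 t\right) e^{- 4 t} u\left(t\right)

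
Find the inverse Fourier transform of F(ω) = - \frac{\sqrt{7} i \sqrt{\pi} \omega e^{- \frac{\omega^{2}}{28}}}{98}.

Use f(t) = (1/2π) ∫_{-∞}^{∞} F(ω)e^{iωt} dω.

f(t) = t e^{- 7 t^{2}}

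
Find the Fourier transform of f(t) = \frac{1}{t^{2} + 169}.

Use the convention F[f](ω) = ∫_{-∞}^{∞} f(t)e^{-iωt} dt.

F(ω) = \frac{\pi e^{- 13 \left|{\omega}\right|}}{13}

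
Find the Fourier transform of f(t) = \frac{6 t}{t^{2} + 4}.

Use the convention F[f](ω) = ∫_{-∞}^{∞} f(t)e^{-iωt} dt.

F(ω) = - 6 i \pi e^{- 2 \left|{\omega}\right|} \operatorname{sign}{\left(\omega \right)}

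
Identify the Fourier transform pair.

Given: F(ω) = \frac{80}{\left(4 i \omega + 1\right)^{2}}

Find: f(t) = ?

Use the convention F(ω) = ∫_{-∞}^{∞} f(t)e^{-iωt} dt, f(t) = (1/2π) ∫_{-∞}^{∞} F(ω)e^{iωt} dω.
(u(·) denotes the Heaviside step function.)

f(t) = 5 t e^{- \frac{t}{4}} u\left(t\right)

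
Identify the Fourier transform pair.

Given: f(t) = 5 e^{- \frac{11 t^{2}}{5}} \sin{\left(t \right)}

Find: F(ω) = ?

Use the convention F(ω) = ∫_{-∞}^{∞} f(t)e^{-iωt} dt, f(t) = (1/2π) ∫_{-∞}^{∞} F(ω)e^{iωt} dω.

F(ω) = \frac{5 \sqrt{55} i \sqrt{\pi} \left(1 - e^{\frac{5 \omega}{11}}\right) e^{- \frac{5 \omega^{2}}{44} - \frac{5 \omega}{22} - \frac{5}{44}}}{22}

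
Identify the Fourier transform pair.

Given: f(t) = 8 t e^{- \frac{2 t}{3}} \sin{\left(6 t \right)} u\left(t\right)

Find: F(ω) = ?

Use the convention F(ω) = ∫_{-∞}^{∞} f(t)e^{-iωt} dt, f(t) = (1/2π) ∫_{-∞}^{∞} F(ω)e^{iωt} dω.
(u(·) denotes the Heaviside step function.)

F(ω) = \frac{2592 \left(3 i \omega + 2\right)}{\left(\left(3 i \omega + 2\right)^{2} + 324\right)^{2}}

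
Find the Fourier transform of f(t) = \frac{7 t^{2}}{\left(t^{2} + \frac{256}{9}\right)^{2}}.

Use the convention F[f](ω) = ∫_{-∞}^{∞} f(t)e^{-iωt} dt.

F(ω) = \frac{7 \pi \left(3 - 16 \left|{\omega}\right|\right) e^{- \frac{16 \left|{\omega}\right|}{3}}}{32}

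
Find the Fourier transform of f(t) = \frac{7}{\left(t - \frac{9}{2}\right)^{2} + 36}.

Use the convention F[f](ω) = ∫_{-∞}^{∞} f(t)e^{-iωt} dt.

F(ω) = \frac{7 \pi e^{- \frac{9 i \omega}{2} - 6 \left|{\omega}\right|}}{6}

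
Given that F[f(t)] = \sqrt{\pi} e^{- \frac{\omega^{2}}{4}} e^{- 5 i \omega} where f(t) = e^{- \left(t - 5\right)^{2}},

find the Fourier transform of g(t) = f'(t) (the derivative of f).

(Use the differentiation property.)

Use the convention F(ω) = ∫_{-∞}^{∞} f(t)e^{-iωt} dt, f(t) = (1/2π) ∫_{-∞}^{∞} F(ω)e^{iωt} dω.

F[g](ω) = i \sqrt{\pi} \omega e^{- \frac{\omega \left(\omega + 20 i\right)}{4}}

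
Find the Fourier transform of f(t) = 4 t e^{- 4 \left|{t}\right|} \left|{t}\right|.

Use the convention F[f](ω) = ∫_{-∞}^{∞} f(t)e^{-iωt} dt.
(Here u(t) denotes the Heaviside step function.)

F(ω) = \frac{16 i \omega \left(\omega^{2} - 48\right)}{\left(\omega^{2} + 16\right)^{3}}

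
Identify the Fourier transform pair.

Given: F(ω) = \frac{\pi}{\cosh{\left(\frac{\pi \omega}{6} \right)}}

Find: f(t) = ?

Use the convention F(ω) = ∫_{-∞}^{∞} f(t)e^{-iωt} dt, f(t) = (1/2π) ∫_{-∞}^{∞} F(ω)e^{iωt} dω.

f(t) = \frac{3}{\cosh{\left(3 t \right)}}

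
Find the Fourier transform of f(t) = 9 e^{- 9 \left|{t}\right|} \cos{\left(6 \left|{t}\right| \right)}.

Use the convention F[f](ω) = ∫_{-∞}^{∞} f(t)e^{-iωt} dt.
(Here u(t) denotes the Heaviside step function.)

F(ω) = \frac{162 \left(\omega^{2} + 117\right)}{\omega^{4} + 90 \omega^{2} + 13689}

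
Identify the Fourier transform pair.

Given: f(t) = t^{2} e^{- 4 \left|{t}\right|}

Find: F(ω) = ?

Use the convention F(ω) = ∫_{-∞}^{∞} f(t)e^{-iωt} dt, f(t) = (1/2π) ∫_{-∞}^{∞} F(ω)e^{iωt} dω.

F(ω) = \frac{16 \left(16 - 3 \omega^{2}\right)}{\left(\omega^{2} + 16\right)^{3}}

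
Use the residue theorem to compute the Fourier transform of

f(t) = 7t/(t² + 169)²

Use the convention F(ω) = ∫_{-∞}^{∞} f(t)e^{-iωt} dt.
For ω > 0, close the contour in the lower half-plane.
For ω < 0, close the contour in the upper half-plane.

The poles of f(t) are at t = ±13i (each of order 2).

Let g(z) = f(z)e^{-iωz}; for large |z| the factor e^{-iωz} decays in the lower half-plane when ω > 0 and in the upper half-plane when ω < 0.

Case ω > 0 (lower half-plane, clockwise contour ⇒ F(ω) = -2πi·ΣRes):
  Res_{z = - 13 i} g(z) = \frac{7 \omega e^{- 13 \omega}}{52} (pole of order 2)
  F(ω) = -2πi·ΣRes = - \frac{7 i \pi \omega e^{- 13 \omega}}{26}

Case ω < 0 (upper half-plane, counterclockwise contour ⇒ F(ω) = +2πi·ΣRes):
  Res_{z = 13 i} g(z) = - \frac{7 \omega e^{13 \omega}}{52} (pole of order 2)
  F(ω) = 2πi·ΣRes = - \frac{7 i \pi \omega e^{13 \omega}}{26}

Both cases combine into a single formula in |ω|:

F(ω) = - \frac{7 i \pi \omega e^{- 13 \left|{\omega}\right|}}{26}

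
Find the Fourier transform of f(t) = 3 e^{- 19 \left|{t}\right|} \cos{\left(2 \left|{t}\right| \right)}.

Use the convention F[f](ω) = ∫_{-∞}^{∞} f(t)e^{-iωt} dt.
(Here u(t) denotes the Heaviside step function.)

F(ω) = \frac{114 \left(\omega^{2} + 365\right)}{\omega^{4} + 714 \omega^{2} + 133225}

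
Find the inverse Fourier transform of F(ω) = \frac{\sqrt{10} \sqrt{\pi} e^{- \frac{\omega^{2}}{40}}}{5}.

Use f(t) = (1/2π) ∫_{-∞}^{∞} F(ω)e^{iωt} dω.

f(t) = 2 e^{- 10 t^{2}}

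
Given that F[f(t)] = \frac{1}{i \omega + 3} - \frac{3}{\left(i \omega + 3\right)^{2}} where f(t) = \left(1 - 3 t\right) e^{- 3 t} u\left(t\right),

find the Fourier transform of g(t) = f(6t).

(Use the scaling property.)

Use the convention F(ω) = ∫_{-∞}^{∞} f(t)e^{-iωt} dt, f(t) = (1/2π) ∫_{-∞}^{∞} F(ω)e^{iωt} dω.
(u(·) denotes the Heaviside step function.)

F[g](ω) = \frac{i \omega}{- \omega^{2} + 36 i \omega + 324}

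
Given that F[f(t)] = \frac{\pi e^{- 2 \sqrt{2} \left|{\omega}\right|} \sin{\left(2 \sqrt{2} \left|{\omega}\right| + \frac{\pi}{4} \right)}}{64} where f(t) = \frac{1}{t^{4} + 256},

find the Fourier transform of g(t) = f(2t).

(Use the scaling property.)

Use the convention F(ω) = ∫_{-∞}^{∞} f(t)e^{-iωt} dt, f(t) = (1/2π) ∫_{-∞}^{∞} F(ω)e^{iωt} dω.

F[g](ω) = \frac{\pi e^{- \sqrt{2} \left|{\omega}\right|} \sin{\left(\sqrt{2} \left|{\omega}\right| + \frac{\pi}{4} \right)}}{128}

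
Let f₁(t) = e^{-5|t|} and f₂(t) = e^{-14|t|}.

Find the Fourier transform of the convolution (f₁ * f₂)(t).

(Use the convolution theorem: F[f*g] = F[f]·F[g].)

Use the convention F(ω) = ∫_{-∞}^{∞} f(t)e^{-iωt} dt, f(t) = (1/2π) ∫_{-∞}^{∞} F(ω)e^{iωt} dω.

F[f₁*f₂](ω) = \frac{280}{\left(\omega^{2} + 25\right) \left(\omega^{2} + 196\right)}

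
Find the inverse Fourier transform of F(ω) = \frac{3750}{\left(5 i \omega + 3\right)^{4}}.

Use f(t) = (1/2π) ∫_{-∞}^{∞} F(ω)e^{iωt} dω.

f(t) = t^{3} e^{- \frac{3 t}{5}} u\left(t\right)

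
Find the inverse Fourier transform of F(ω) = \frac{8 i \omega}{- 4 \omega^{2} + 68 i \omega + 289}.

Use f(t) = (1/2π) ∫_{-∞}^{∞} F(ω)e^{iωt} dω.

f(t) = 2 \left(1 - \frac{17 t}{2}\right) e^{- \frac{17 t}{2}} u\left(t\right)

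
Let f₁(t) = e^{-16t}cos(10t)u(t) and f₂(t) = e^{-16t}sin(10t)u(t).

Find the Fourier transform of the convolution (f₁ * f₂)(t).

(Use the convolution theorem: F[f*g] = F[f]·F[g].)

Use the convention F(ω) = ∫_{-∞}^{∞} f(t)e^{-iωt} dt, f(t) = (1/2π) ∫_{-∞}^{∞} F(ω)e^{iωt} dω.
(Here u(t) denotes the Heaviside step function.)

F[f₁*f₂](ω) = \frac{10 \left(i \omega + 16\right)}{\left(\left(i \omega + 16\right)^{2} + 100\right)^{2}}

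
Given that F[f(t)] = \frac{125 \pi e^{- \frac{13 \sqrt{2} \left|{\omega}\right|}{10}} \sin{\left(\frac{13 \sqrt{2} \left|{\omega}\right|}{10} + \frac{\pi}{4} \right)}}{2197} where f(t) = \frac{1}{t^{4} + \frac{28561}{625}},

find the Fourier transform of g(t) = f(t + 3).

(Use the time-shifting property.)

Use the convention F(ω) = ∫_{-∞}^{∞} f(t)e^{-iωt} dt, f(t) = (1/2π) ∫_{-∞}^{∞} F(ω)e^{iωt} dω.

F[g](ω) = \frac{125 \pi e^{3 i \omega - \frac{13 \sqrt{2} \left|{\omega}\right|}{10}} \sin{\left(\frac{13 \sqrt{2} \left|{\omega}\right|}{10} + \frac{\pi}{4} \right)}}{2197}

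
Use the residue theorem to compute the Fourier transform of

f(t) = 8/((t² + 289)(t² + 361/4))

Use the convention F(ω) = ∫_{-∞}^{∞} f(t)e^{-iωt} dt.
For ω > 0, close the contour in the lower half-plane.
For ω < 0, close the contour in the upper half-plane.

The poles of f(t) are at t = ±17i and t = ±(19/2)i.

Let g(z) = f(z)e^{-iωz}; for large |z| the factor e^{-iωz} decays in the lower half-plane when ω > 0 and in the upper half-plane when ω < 0.

Case ω > 0 (lower half-plane, clockwise contour ⇒ F(ω) = -2πi·ΣRes):
  Res_{z = - 17 i} g(z) = - \frac{16 i e^{- 17 \omega}}{13515}
  Res_{z = - \frac{19 i}{2}} g(z) = \frac{32 i e^{- \frac{19 \omega}{2}}}{15105}
  F(ω) = -2πi·ΣRes = - \frac{32 \pi e^{- 17 \omega}}{13515} + \frac{64 \pi e^{- \frac{19 \omega}{2}}}{15105}

Case ω < 0 (upper half-plane, counterclockwise contour ⇒ F(ω) = +2πi·ΣRes):
  Res_{z = 17 i} g(z) = \frac{16 i e^{17 \omega}}{13515}
  Res_{z = \frac{19 i}{2}} g(z) = - \frac{32 i e^{\frac{19 \omega}{2}}}{15105}
  F(ω) = 2πi·ΣRes = \frac{32 \pi \left(34 e^{\frac{19 \omega}{2}} - 19 e^{17 \omega}\right)}{256785}

Both cases combine into a single formula in |ω|:

F(ω) = - \frac{32 \pi e^{- 17 \left|{\omega}\right|}}{13515} + \frac{64 \pi e^{- \frac{19 \left|{\omega}\right|}{2}}}{15105}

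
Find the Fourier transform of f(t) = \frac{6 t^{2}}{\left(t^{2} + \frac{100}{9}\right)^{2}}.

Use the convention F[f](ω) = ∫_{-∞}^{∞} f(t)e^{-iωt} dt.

F(ω) = \frac{3 \pi \left(3 - 10 \left|{\omega}\right|\right) e^{- \frac{10 \left|{\omega}\right|}{3}}}{10}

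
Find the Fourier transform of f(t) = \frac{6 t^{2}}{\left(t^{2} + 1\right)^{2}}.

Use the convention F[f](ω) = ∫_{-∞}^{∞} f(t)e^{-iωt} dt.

F(ω) = 3 \pi \left(1 - \left|{\omega}\right|\right) e^{- \left|{\omega}\right|}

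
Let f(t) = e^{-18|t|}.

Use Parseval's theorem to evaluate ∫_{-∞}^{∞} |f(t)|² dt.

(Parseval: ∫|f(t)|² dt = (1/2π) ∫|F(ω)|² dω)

∫|f(t)|² dt = \frac{1}{18}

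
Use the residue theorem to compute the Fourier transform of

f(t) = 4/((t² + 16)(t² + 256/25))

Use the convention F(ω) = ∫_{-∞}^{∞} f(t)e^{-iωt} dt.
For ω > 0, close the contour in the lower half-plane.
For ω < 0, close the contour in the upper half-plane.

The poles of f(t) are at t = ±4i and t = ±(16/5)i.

Let g(z) = f(z)e^{-iωz}; for large |z| the factor e^{-iωz} decays in the lower half-plane when ω > 0 and in the upper half-plane when ω < 0.

Case ω > 0 (lower half-plane, clockwise contour ⇒ F(ω) = -2πi·ΣRes):
  Res_{z = - 4 i} g(z) = - \frac{25 i e^{- 4 \omega}}{288}
  Res_{z = - \frac{16 i}{5}} g(z) = \frac{125 i e^{- \frac{16 \omega}{5}}}{1152}
  F(ω) = -2πi·ΣRes = - \frac{25 \pi e^{- 4 \omega}}{144} + \frac{125 \pi e^{- \frac{16 \omega}{5}}}{576}

Case ω < 0 (upper half-plane, counterclockwise contour ⇒ F(ω) = +2πi·ΣRes):
  Res_{z = 4 i} g(z) = \frac{25 i e^{4 \omega}}{288}
  Res_{z = \frac{16 i}{5}} g(z) = - \frac{125 i e^{\frac{16 \omega}{5}}}{1152}
  F(ω) = 2πi·ΣRes = \frac{25 \pi \left(5 e^{\frac{16 \omega}{5}} - 4 e^{4 \omega}\right)}{576}

Both cases combine into a single formula in |ω|:

F(ω) = - \frac{25 \pi e^{- 4 \left|{\omega}\right|}}{144} + \frac{125 \pi e^{- \frac{16 \left|{\omega}\right|}{5}}}{576}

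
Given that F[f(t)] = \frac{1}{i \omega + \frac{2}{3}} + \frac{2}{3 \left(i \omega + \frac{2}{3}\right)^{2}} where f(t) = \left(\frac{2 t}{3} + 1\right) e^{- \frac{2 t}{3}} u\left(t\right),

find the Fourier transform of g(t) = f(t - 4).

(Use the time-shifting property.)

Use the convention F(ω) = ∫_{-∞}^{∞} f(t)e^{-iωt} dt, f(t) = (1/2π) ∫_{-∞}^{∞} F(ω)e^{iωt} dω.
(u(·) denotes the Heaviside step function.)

F[g](ω) = \frac{3 \left(- 3 i \omega - 4\right) e^{- 4 i \omega}}{9 \omega^{2} - 12 i \omega - 4}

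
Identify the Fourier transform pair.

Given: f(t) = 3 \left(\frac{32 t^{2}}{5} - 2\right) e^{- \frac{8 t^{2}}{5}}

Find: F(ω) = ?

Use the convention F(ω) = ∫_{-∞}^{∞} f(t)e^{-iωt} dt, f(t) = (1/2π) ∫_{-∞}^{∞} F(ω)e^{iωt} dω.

F(ω) = - \frac{15 \sqrt{10} \sqrt{\pi} \omega^{2} e^{- \frac{5 \omega^{2}}{32}}}{32}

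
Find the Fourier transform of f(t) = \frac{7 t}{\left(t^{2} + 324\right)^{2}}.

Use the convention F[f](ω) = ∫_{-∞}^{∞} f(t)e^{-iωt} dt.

F(ω) = - \frac{7 i \pi \omega e^{- 18 \left|{\omega}\right|}}{36}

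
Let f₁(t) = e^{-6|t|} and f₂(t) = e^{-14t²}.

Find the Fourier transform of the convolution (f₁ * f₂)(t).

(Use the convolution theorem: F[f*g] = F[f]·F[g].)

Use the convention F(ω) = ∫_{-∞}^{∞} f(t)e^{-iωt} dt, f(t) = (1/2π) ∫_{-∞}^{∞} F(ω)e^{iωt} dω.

F[f₁*f₂](ω) = \frac{6 \sqrt{14} \sqrt{\pi} e^{- \frac{\omega^{2}}{56}}}{7 \left(\omega^{2} + 36\right)}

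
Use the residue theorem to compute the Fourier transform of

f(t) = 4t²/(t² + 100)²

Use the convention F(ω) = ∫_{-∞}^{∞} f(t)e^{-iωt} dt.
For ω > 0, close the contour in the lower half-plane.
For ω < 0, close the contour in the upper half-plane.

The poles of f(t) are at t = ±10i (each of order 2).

Let g(z) = f(z)e^{-iωz}; for large |z| the factor e^{-iωz} decays in the lower half-plane when ω > 0 and in the upper half-plane when ω < 0.

Case ω > 0 (lower half-plane, clockwise contour ⇒ F(ω) = -2πi·ΣRes):
  Res_{z = - 10 i} g(z) = i \left(\frac{1}{10} - \omega\right) e^{- 10 \omega} (pole of order 2)
  F(ω) = -2πi·ΣRes = \frac{\pi \left(1 - 10 \omega\right) e^{- 10 \omega}}{5}

Case ω < 0 (upper half-plane, counterclockwise contour ⇒ F(ω) = +2πi·ΣRes):
  Res_{z = 10 i} g(z) = i \left(- \omega - \frac{1}{10}\right) e^{10 \omega} (pole of order 2)
  F(ω) = 2πi·ΣRes = \frac{\pi \left(10 \omega + 1\right) e^{10 \omega}}{5}

Both cases combine into a single formula in |ω|:

F(ω) = \frac{\pi \left(1 - 10 \left|{\omega}\right|\right) e^{- 10 \left|{\omega}\right|}}{5}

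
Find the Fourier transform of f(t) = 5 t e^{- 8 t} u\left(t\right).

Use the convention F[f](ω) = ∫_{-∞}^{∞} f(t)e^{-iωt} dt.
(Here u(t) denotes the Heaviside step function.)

F(ω) = \frac{5}{\left(i \omega + 8\right)^{2}}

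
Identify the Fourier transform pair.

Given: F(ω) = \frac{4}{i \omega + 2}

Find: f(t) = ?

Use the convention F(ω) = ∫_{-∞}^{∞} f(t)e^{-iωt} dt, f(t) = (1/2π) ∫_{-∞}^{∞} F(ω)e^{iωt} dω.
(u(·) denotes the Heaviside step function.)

f(t) = 4 e^{- 2 t} u\left(t\right)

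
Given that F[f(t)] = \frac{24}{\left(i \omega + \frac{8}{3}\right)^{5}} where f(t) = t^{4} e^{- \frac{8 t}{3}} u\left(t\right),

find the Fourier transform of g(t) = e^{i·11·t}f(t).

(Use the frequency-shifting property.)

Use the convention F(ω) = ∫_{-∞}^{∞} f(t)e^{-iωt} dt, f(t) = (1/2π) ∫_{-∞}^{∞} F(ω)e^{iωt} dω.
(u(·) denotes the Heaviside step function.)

F[g](ω) = \frac{5832}{\left(3 i \left(\omega - 11\right) + 8\right)^{5}}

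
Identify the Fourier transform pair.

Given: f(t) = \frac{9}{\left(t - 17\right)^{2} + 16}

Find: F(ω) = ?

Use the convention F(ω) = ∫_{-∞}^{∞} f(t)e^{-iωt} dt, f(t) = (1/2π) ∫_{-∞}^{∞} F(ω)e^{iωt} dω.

F(ω) = \frac{9 \pi e^{- 17 i \omega - 4 \left|{\omega}\right|}}{4}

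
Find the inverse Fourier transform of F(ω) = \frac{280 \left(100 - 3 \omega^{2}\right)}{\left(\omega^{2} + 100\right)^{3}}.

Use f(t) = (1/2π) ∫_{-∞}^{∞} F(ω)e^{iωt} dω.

f(t) = 7 t^{2} e^{- 10 \left|{t}\right|}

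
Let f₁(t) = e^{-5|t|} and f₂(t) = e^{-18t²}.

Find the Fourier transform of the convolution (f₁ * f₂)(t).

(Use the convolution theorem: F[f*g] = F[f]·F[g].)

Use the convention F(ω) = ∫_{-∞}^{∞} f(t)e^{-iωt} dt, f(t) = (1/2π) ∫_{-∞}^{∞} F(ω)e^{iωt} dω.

F[f₁*f₂](ω) = \frac{5 \sqrt{2} \sqrt{\pi} e^{- \frac{\omega^{2}}{72}}}{3 \left(\omega^{2} + 25\right)}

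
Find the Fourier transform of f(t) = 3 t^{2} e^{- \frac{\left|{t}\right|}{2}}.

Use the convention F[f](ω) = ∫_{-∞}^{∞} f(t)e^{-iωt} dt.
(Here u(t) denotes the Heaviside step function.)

F(ω) = \frac{96 \left(1 - 12 \omega^{2}\right)}{\left(4 \omega^{2} + 1\right)^{3}}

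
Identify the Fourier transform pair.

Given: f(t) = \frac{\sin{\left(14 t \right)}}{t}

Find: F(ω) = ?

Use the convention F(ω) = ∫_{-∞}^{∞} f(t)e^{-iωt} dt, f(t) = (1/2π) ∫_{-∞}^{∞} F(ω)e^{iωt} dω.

F(ω) = \begin{cases} \pi & \text{for}\: \omega > -14 \wedge \omega < 14 \\0 & \text{otherwise} \end{cases}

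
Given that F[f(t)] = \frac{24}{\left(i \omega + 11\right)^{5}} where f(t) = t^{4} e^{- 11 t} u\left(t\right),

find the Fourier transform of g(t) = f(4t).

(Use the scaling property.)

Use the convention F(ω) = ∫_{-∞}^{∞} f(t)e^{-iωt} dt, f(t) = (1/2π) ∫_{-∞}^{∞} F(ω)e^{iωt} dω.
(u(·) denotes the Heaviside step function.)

F[g](ω) = \frac{6144}{\left(i \omega + 44\right)^{5}}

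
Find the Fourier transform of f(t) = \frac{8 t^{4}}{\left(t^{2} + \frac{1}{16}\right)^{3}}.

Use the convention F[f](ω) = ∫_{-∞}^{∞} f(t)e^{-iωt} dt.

F(ω) = \frac{\pi \left(\omega^{2} - 20 \left|{\omega}\right| + 48\right) e^{- \frac{\left|{\omega}\right|}{4}}}{4}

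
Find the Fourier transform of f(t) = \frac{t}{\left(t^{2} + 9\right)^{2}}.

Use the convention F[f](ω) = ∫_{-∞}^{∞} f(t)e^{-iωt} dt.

F(ω) = - \frac{i \pi \omega e^{- 3 \left|{\omega}\right|}}{6}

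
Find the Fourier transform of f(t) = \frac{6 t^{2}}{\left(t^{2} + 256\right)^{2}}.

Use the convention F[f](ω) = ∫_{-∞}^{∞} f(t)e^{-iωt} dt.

F(ω) = \frac{3 \pi \left(1 - 16 \left|{\omega}\right|\right) e^{- 16 \left|{\omega}\right|}}{16}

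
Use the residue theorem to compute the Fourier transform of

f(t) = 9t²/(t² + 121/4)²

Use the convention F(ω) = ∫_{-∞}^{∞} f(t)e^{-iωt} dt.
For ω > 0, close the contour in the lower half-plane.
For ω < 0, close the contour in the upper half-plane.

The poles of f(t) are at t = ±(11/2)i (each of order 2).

Let g(z) = f(z)e^{-iωz}; for large |z| the factor e^{-iωz} decays in the lower half-plane when ω > 0 and in the upper half-plane when ω < 0.

Case ω > 0 (lower half-plane, clockwise contour ⇒ F(ω) = -2πi·ΣRes):
  Res_{z = - \frac{11 i}{2}} g(z) = \frac{9 i \left(2 - 11 \omega\right) e^{- \frac{11 \omega}{2}}}{44} (pole of order 2)
  F(ω) = -2πi·ΣRes = \frac{9 \pi \left(2 - 11 \omega\right) e^{- \frac{11 \omega}{2}}}{22}

Case ω < 0 (upper half-plane, counterclockwise contour ⇒ F(ω) = +2πi·ΣRes):
  Res_{z = \frac{11 i}{2}} g(z) = \frac{9 i \left(- 11 \omega - 2\right) e^{\frac{11 \omega}{2}}}{44} (pole of order 2)
  F(ω) = 2πi·ΣRes = \frac{9 \pi \left(11 \omega + 2\right) e^{\frac{11 \omega}{2}}}{22}

Both cases combine into a single formula in |ω|:

F(ω) = \frac{9 \pi \left(2 - 11 \left|{\omega}\right|\right) e^{- \frac{11 \left|{\omega}\right|}{2}}}{22}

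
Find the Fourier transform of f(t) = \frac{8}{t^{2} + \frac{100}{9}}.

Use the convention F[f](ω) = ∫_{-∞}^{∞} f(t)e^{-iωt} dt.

F(ω) = \frac{12 \pi e^{- \frac{10 \left|{\omega}\right|}{3}}}{5}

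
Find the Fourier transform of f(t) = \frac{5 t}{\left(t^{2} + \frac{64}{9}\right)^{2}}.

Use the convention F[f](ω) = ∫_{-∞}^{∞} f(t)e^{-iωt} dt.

F(ω) = - \frac{15 i \pi \omega e^{- \frac{8 \left|{\omega}\right|}{3}}}{16}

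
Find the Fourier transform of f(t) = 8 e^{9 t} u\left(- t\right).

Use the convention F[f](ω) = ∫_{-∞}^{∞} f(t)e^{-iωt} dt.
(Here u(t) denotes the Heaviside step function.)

F(ω) = - \frac{8}{i \omega - 9}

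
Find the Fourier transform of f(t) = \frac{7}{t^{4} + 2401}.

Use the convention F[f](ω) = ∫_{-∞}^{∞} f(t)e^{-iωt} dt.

F(ω) = \frac{\pi e^{- \frac{7 \sqrt{2} \left|{\omega}\right|}{2}} \sin{\left(\frac{7 \sqrt{2} \left|{\omega}\right|}{2} + \frac{\pi}{4} \right)}}{49}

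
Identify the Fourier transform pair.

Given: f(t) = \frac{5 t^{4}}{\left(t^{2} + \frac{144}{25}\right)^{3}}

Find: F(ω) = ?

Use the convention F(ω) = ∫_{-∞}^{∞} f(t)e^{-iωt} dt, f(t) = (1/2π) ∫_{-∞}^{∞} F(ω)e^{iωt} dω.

F(ω) = \frac{\pi \left(48 \omega^{2} - 100 \left|{\omega}\right| + 25\right) e^{- \frac{12 \left|{\omega}\right|}{5}}}{32}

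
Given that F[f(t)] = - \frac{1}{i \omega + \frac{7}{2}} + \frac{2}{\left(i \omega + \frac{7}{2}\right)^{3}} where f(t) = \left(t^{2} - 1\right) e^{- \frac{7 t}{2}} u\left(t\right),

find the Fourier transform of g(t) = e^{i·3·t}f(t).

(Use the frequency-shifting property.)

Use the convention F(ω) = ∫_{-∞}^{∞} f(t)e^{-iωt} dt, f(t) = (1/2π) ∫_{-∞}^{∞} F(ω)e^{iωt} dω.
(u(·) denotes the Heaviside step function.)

F[g](ω) = \frac{2 \left(16 i \left(\omega - 3\right) - \left(2 i \left(\omega - 3\right) + 7\right)^{3} + 56\right)}{\left(2 i \left(\omega - 3\right) + 7\right)^{4}}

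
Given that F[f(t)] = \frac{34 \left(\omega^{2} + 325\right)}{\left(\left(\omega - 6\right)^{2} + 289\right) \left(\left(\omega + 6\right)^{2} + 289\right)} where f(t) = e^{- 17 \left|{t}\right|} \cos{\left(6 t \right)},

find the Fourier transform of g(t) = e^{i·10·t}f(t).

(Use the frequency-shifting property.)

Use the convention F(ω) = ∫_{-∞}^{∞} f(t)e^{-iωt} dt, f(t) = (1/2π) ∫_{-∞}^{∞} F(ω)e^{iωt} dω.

F[g](ω) = \frac{34 \left(\left(\omega - 10\right)^{2} + 325\right)}{\left(\left(\omega - 16\right)^{2} + 289\right) \left(\left(\omega - 4\right)^{2} + 289\right)}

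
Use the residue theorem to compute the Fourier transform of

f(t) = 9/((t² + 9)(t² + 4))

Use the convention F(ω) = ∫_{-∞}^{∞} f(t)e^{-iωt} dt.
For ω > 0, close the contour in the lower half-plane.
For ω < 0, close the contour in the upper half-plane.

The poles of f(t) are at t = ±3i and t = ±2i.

Let g(z) = f(z)e^{-iωz}; for large |z| the factor e^{-iωz} decays in the lower half-plane when ω > 0 and in the upper half-plane when ω < 0.

Case ω > 0 (lower half-plane, clockwise contour ⇒ F(ω) = -2πi·ΣRes):
  Res_{z = - 3 i} g(z) = - \frac{3 i e^{- 3 \omega}}{10}
  Res_{z = - 2 i} g(z) = \frac{9 i e^{- 2 \omega}}{20}
  F(ω) = -2πi·ΣRes = \frac{3 \pi \left(3 e^{\omega} - 2\right) e^{- 3 \omega}}{10}

Case ω < 0 (upper half-plane, counterclockwise contour ⇒ F(ω) = +2πi·ΣRes):
  Res_{z = 3 i} g(z) = \frac{3 i e^{3 \omega}}{10}
  Res_{z = 2 i} g(z) = - \frac{9 i e^{2 \omega}}{20}
  F(ω) = 2πi·ΣRes = \frac{3 \pi \left(3 - 2 e^{\omega}\right) e^{2 \omega}}{10}

Both cases combine into a single formula in |ω|:

F(ω) = \frac{3 \pi \left(3 e^{\left|{\omega}\right|} - 2\right) e^{- 3 \left|{\omega}\right|}}{10}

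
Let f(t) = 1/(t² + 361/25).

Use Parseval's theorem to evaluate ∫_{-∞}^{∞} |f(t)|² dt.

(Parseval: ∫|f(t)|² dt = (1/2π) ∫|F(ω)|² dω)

∫|f(t)|² dt = \frac{125 \pi}{13718}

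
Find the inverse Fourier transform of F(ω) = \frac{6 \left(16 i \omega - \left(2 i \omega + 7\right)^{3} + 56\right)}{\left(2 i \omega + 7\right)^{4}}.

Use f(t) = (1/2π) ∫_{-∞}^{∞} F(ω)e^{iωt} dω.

f(t) = 3 \left(t^{2} - 1\right) e^{- \frac{7 t}{2}} u\left(t\right)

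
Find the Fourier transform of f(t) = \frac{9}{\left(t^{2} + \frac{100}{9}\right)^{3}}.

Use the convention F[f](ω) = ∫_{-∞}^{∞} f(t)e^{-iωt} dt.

F(ω) = \frac{243 \pi \left(100 \omega^{2} + 90 \left|{\omega}\right| + 27\right) e^{- \frac{10 \left|{\omega}\right|}{3}}}{800000}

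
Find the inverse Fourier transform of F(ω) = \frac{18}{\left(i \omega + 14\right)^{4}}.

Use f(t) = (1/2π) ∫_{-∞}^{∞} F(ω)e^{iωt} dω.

f(t) = 3 t^{3} e^{- 14 t} u\left(t\right)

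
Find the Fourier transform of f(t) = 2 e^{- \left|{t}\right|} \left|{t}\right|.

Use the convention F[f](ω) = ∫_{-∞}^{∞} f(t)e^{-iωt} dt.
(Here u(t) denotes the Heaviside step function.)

F(ω) = \frac{4 \left(1 - \omega^{2}\right)}{\left(\omega^{2} + 1\right)^{2}}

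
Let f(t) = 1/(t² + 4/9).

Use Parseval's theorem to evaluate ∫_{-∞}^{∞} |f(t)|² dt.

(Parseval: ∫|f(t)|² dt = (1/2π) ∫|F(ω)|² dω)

∫|f(t)|² dt = \frac{27 \pi}{16}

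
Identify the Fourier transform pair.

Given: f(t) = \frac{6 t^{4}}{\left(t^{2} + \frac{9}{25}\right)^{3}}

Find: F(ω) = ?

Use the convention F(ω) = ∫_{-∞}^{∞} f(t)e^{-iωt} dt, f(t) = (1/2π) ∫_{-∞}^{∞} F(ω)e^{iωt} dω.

F(ω) = \frac{3 \pi \left(3 \omega^{2} - 25 \left|{\omega}\right| + 25\right) e^{- \frac{3 \left|{\omega}\right|}{5}}}{20}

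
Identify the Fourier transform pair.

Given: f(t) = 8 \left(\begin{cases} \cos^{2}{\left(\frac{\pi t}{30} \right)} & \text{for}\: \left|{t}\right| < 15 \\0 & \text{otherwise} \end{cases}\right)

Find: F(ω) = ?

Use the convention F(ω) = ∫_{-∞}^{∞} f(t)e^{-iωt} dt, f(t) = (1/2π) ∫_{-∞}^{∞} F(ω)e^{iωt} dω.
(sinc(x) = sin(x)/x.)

F(ω) = - \frac{120 \pi^{2} \operatorname{sinc}{\left(15 \omega \right)}}{225 \omega^{2} - \pi^{2}}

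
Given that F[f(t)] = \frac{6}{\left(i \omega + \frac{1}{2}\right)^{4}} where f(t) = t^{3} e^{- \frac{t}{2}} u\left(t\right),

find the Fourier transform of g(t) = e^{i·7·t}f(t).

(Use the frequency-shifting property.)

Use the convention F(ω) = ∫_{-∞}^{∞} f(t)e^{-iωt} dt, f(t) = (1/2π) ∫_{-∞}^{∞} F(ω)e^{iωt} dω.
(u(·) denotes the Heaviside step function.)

F[g](ω) = \frac{96}{\left(2 i \left(\omega - 7\right) + 1\right)^{4}}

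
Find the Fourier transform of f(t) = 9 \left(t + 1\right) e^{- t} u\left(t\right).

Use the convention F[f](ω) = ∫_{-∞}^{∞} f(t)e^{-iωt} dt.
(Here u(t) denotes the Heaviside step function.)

F(ω) = \frac{9 \left(- i \omega - 2\right)}{\omega^{2} - 2 i \omega - 1}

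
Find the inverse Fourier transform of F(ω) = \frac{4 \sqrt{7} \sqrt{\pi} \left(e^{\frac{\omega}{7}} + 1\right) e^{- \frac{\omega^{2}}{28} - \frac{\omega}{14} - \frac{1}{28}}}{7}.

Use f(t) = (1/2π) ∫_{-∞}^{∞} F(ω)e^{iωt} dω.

f(t) = 8 e^{- 7 t^{2}} \cos{\left(t \right)}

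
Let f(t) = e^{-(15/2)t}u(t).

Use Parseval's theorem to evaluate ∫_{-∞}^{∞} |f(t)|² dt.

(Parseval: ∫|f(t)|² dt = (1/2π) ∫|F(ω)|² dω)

∫|f(t)|² dt = \frac{1}{15}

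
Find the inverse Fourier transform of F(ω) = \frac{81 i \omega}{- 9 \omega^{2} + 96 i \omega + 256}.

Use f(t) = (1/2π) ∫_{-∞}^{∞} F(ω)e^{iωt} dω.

f(t) = 9 \left(1 - \frac{16 t}{3}\right) e^{- \frac{16 t}{3}} u\left(t\right)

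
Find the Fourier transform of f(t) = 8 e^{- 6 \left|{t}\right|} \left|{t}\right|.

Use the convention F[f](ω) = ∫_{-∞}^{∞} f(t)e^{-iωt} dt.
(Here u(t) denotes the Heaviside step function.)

F(ω) = \frac{16 \left(36 - \omega^{2}\right)}{\left(\omega^{2} + 36\right)^{2}}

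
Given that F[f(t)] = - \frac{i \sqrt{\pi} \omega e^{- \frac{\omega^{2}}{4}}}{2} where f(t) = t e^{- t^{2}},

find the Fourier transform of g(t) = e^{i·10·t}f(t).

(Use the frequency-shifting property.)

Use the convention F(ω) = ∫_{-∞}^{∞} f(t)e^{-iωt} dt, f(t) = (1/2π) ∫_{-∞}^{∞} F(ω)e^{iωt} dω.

F[g](ω) = \frac{i \sqrt{\pi} \left(10 - \omega\right) e^{- \frac{\left(\omega - 10\right)^{2}}{4}}}{2}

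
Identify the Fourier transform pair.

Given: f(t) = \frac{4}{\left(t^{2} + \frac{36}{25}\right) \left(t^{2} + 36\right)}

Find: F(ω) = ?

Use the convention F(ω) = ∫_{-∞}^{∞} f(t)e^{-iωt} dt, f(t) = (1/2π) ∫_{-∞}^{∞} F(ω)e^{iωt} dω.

F(ω) = - \frac{25 \pi e^{- 6 \left|{\omega}\right|}}{1296} + \frac{125 \pi e^{- \frac{6 \left|{\omega}\right|}{5}}}{1296}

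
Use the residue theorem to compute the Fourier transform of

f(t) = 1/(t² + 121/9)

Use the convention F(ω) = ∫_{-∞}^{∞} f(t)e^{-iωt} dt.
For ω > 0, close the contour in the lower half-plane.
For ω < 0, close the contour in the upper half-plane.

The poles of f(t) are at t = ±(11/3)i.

Let g(z) = f(z)e^{-iωz}; for large |z| the factor e^{-iωz} decays in the lower half-plane when ω > 0 and in the upper half-plane when ω < 0.

Case ω > 0 (lower half-plane, clockwise contour ⇒ F(ω) = -2πi·ΣRes):
  Res_{z = - \frac{11 i}{3}} g(z) = \frac{3 i e^{- \frac{11 \omega}{3}}}{22}
  F(ω) = -2πi·ΣRes = \frac{3 \pi e^{- \frac{11 \omega}{3}}}{11}

Case ω < 0 (upper half-plane, counterclockwise contour ⇒ F(ω) = +2πi·ΣRes):
  Res_{z = \frac{11 i}{3}} g(z) = - \frac{3 i e^{\frac{11 \omega}{3}}}{22}
  F(ω) = 2πi·ΣRes = \frac{3 \pi e^{\frac{11 \omega}{3}}}{11}

Both cases combine into a single formula in |ω|:

F(ω) = \frac{3 \pi e^{- \frac{11 \left|{\omega}\right|}{3}}}{11}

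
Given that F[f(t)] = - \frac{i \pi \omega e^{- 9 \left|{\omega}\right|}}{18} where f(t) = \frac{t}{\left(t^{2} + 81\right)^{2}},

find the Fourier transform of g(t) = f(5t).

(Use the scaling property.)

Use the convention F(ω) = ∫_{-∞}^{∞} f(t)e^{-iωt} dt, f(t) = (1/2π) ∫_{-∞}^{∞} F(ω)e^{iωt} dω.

F[g](ω) = - \frac{i \pi \omega e^{- \frac{9 \left|{\omega}\right|}{5}}}{450}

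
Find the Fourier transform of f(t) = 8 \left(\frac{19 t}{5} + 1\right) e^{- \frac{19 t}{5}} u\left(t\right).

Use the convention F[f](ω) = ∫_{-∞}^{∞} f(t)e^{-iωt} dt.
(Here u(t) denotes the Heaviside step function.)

F(ω) = \frac{40 \left(- 5 i \omega - 38\right)}{25 \omega^{2} - 190 i \omega - 361}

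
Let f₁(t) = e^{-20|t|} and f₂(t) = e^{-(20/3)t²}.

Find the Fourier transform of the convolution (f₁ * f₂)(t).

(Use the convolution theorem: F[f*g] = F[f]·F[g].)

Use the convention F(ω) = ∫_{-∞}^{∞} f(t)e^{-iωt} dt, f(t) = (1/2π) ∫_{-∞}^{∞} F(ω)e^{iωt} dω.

F[f₁*f₂](ω) = \frac{4 \sqrt{15} \sqrt{\pi} e^{- \frac{3 \omega^{2}}{80}}}{\omega^{2} + 400}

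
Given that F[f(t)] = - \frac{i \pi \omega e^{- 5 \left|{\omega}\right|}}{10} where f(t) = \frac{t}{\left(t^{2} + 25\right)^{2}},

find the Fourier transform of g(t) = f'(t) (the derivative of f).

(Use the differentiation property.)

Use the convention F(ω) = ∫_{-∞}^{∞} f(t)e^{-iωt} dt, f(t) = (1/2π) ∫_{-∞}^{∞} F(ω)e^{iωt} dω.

F[g](ω) = \frac{\pi \omega^{2} e^{- 5 \left|{\omega}\right|}}{10}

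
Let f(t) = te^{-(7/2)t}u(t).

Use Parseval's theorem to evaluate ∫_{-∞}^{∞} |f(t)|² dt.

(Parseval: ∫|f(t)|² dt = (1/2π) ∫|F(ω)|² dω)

∫|f(t)|² dt = \frac{2}{343}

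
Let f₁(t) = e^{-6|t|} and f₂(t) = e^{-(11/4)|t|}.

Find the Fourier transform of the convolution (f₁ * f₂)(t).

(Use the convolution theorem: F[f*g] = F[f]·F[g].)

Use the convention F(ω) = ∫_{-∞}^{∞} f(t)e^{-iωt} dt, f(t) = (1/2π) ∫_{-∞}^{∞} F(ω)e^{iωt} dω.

F[f₁*f₂](ω) = \frac{1056}{\left(\omega^{2} + 36\right) \left(16 \omega^{2} + 121\right)}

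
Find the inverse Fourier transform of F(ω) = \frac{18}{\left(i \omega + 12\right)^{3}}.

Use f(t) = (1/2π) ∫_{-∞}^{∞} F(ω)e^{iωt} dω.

f(t) = 9 t^{2} e^{- 12 t} u\left(t\right)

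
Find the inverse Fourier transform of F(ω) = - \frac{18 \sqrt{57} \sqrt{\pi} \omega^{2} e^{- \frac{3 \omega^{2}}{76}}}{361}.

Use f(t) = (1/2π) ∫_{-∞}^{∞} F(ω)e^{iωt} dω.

f(t) = 6 \left(\frac{76 t^{2}}{3} - 2\right) e^{- \frac{19 t^{2}}{3}}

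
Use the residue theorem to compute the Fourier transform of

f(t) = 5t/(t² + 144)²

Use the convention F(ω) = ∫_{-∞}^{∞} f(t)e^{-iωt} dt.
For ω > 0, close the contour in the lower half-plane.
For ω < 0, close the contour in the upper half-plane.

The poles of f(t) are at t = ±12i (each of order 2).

Let g(z) = f(z)e^{-iωz}; for large |z| the factor e^{-iωz} decays in the lower half-plane when ω > 0 and in the upper half-plane when ω < 0.

Case ω > 0 (lower half-plane, clockwise contour ⇒ F(ω) = -2πi·ΣRes):
  Res_{z = - 12 i} g(z) = \frac{5 \omega e^{- 12 \omega}}{48} (pole of order 2)
  F(ω) = -2πi·ΣRes = - \frac{5 i \pi \omega e^{- 12 \omega}}{24}

Case ω < 0 (upper half-plane, counterclockwise contour ⇒ F(ω) = +2πi·ΣRes):
  Res_{z = 12 i} g(z) = - \frac{5 \omega e^{12 \omega}}{48} (pole of order 2)
  F(ω) = 2πi·ΣRes = - \frac{5 i \pi \omega e^{12 \omega}}{24}

Both cases combine into a single formula in |ω|:

F(ω) = - \frac{5 i \pi \omega e^{- 12 \left|{\omega}\right|}}{24}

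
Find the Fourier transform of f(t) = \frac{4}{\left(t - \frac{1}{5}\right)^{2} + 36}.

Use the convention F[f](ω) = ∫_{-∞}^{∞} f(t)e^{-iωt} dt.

F(ω) = \frac{2 \pi e^{- \frac{i \omega}{5} - 6 \left|{\omega}\right|}}{3}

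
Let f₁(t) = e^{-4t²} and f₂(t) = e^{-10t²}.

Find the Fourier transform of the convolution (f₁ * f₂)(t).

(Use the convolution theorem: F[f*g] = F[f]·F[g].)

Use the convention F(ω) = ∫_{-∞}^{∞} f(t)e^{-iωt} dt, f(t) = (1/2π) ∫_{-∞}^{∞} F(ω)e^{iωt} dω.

F[f₁*f₂](ω) = \frac{\sqrt{10} \pi e^{- \frac{7 \omega^{2}}{80}}}{20}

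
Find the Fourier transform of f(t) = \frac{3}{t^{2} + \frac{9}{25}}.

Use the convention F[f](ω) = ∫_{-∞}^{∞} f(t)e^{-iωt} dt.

F(ω) = 5 \pi e^{- \frac{3 \left|{\omega}\right|}{5}}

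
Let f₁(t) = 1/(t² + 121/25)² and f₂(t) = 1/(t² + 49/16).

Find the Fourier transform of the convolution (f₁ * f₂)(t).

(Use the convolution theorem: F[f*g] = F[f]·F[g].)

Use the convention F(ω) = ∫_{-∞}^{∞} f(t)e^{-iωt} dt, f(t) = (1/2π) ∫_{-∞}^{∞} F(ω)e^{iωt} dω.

F[f₁*f₂](ω) = \frac{50 \pi^{2} \left(11 \left|{\omega}\right| + 5\right) e^{- \frac{79 \left|{\omega}\right|}{20}}}{9317}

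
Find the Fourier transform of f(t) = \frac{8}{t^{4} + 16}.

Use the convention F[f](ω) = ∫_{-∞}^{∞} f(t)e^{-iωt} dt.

F(ω) = \pi e^{- \sqrt{2} \left|{\omega}\right|} \sin{\left(\sqrt{2} \left|{\omega}\right| + \frac{\pi}{4} \right)}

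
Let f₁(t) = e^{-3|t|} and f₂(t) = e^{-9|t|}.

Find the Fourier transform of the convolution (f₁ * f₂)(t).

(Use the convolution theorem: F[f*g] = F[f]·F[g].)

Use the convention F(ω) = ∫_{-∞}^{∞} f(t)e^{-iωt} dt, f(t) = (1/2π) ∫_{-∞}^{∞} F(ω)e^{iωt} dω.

F[f₁*f₂](ω) = \frac{108}{\left(\omega^{2} + 9\right) \left(\omega^{2} + 81\right)}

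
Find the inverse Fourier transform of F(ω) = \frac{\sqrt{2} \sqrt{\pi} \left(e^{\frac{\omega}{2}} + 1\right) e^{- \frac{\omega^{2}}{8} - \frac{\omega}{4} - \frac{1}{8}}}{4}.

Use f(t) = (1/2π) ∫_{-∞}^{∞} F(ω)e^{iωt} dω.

f(t) = e^{- 2 t^{2}} \cos{\left(t \right)}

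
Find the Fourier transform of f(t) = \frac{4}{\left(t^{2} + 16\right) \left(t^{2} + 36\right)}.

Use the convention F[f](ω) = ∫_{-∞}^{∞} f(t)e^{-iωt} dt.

F(ω) = \frac{\pi \left(3 e^{2 \left|{\omega}\right|} - 2\right) e^{- 6 \left|{\omega}\right|}}{60}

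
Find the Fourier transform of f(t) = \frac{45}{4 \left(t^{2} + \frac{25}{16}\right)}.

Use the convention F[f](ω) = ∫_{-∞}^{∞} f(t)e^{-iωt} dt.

F(ω) = 9 \pi e^{- \frac{5 \left|{\omega}\right|}{4}}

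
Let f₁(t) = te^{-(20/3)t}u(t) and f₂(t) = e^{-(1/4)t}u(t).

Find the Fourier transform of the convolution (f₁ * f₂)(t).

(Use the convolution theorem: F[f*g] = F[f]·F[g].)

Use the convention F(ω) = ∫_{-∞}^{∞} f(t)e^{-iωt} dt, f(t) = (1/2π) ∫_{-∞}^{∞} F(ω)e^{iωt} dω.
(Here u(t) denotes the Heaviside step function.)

F[f₁*f₂](ω) = \frac{36}{\left(3 i \omega + 20\right)^{2} \left(4 i \omega + 1\right)}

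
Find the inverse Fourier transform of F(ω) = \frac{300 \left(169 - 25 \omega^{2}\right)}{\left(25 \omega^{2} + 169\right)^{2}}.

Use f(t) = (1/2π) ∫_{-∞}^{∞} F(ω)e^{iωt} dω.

f(t) = 6 e^{- \frac{13 \left|{t}\right|}{5}} \left|{t}\right|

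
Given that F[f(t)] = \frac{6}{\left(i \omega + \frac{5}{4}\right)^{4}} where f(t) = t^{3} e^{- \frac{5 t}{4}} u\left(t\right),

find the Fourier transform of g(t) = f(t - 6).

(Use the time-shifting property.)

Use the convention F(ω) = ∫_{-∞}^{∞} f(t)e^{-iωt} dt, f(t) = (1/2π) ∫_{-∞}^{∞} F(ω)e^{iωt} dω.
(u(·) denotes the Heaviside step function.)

F[g](ω) = \frac{1536 e^{- 6 i \omega}}{\left(4 i \omega + 5\right)^{4}}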